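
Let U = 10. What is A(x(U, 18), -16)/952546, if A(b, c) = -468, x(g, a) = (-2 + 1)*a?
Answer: -234/476273 ≈ -0.00049131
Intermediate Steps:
x(g, a) = -a
A(x(U, 18), -16)/952546 = -468/952546 = -468*1/952546 = -234/476273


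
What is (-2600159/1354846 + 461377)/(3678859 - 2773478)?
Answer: 625092182783/1226651826326 ≈ 0.50959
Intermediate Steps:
(-2600159/1354846 + 461377)/(3678859 - 2773478) = (-2600159*1/1354846 + 461377)/905381 = (-2600159/1354846 + 461377)*(1/905381) = (625092182783/1354846)*(1/905381) = 625092182783/1226651826326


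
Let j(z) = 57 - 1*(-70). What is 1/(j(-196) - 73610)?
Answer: -1/73483 ≈ -1.3609e-5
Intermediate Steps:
j(z) = 127 (j(z) = 57 + 70 = 127)
1/(j(-196) - 73610) = 1/(127 - 73610) = 1/(-73483) = -1/73483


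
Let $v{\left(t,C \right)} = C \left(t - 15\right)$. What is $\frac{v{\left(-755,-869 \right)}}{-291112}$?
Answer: $- \frac{334565}{145556} \approx -2.2985$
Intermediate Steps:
$v{\left(t,C \right)} = C \left(-15 + t\right)$
$\frac{v{\left(-755,-869 \right)}}{-291112} = \frac{\left(-869\right) \left(-15 - 755\right)}{-291112} = \left(-869\right) \left(-770\right) \left(- \frac{1}{291112}\right) = 669130 \left(- \frac{1}{291112}\right) = - \frac{334565}{145556}$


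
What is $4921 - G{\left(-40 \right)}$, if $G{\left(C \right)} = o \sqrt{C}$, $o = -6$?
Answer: $4921 + 12 i \sqrt{10} \approx 4921.0 + 37.947 i$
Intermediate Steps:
$G{\left(C \right)} = - 6 \sqrt{C}$
$4921 - G{\left(-40 \right)} = 4921 - - 6 \sqrt{-40} = 4921 - - 6 \cdot 2 i \sqrt{10} = 4921 - - 12 i \sqrt{10} = 4921 + 12 i \sqrt{10}$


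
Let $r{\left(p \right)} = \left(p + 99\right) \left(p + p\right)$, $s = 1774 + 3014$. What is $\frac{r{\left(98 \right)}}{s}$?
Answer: $\frac{1379}{171} \approx 8.0643$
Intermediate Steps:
$s = 4788$
$r{\left(p \right)} = 2 p \left(99 + p\right)$ ($r{\left(p \right)} = \left(99 + p\right) 2 p = 2 p \left(99 + p\right)$)
$\frac{r{\left(98 \right)}}{s} = \frac{2 \cdot 98 \left(99 + 98\right)}{4788} = 2 \cdot 98 \cdot 197 \cdot \frac{1}{4788} = 38612 \cdot \frac{1}{4788} = \frac{1379}{171}$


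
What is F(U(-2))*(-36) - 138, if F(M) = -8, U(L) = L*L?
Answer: 150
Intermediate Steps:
U(L) = L²
F(U(-2))*(-36) - 138 = -8*(-36) - 138 = 288 - 138 = 150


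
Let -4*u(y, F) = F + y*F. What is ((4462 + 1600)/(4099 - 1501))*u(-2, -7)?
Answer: -49/12 ≈ -4.0833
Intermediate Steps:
u(y, F) = -F/4 - F*y/4 (u(y, F) = -(F + y*F)/4 = -(F + F*y)/4 = -F/4 - F*y/4)
((4462 + 1600)/(4099 - 1501))*u(-2, -7) = ((4462 + 1600)/(4099 - 1501))*(-1/4*(-7)*(1 - 2)) = (6062/2598)*(-1/4*(-7)*(-1)) = (6062*(1/2598))*(-7/4) = (7/3)*(-7/4) = -49/12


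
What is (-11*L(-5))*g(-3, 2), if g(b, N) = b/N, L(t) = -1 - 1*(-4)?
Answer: 99/2 ≈ 49.500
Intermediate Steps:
L(t) = 3 (L(t) = -1 + 4 = 3)
(-11*L(-5))*g(-3, 2) = (-11*3)*(-3/2) = -(-99)/2 = -33*(-3/2) = 99/2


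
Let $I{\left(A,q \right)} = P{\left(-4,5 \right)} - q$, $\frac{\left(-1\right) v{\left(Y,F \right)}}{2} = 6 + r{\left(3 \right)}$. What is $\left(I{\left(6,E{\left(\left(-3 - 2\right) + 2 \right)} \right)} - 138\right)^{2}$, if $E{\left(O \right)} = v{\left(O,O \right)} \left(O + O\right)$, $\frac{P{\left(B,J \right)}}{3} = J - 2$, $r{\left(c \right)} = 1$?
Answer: $45369$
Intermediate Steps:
$P{\left(B,J \right)} = -6 + 3 J$ ($P{\left(B,J \right)} = 3 \left(J - 2\right) = 3 \left(-2 + J\right) = -6 + 3 J$)
$v{\left(Y,F \right)} = -14$ ($v{\left(Y,F \right)} = - 2 \left(6 + 1\right) = \left(-2\right) 7 = -14$)
$E{\left(O \right)} = - 28 O$ ($E{\left(O \right)} = - 14 \left(O + O\right) = - 14 \cdot 2 O = - 28 O$)
$I{\left(A,q \right)} = 9 - q$ ($I{\left(A,q \right)} = \left(-6 + 3 \cdot 5\right) - q = \left(-6 + 15\right) - q = 9 - q$)
$\left(I{\left(6,E{\left(\left(-3 - 2\right) + 2 \right)} \right)} - 138\right)^{2} = \left(\left(9 - - 28 \left(\left(-3 - 2\right) + 2\right)\right) - 138\right)^{2} = \left(\left(9 - - 28 \left(-5 + 2\right)\right) - 138\right)^{2} = \left(\left(9 - \left(-28\right) \left(-3\right)\right) - 138\right)^{2} = \left(\left(9 - 84\right) - 138\right)^{2} = \left(-75 - 138\right)^{2} = \left(-213\right)^{2} = 45369$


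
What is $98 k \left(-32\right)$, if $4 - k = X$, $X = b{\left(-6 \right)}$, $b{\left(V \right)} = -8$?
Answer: $-37632$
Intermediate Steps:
$X = -8$
$k = 12$ ($k = 4 - -8 = 4 + 8 = 12$)
$98 k \left(-32\right) = 98 \cdot 12 \left(-32\right) = 1176 \left(-32\right) = -37632$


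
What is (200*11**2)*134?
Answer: 3242800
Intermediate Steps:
(200*11**2)*134 = (200*121)*134 = 24200*134 = 3242800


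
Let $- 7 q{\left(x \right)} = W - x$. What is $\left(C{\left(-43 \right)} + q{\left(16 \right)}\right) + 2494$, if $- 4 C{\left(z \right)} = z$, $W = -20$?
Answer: $\frac{70277}{28} \approx 2509.9$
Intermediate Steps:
$C{\left(z \right)} = - \frac{z}{4}$
$q{\left(x \right)} = \frac{20}{7} + \frac{x}{7}$ ($q{\left(x \right)} = - \frac{-20 - x}{7} = \frac{20}{7} + \frac{x}{7}$)
$\left(C{\left(-43 \right)} + q{\left(16 \right)}\right) + 2494 = \left(\left(- \frac{1}{4}\right) \left(-43\right) + \left(\frac{20}{7} + \frac{1}{7} \cdot 16\right)\right) + 2494 = \left(\frac{43}{4} + \left(\frac{20}{7} + \frac{16}{7}\right)\right) + 2494 = \left(\frac{43}{4} + \frac{36}{7}\right) + 2494 = \frac{445}{28} + 2494 = \frac{70277}{28}$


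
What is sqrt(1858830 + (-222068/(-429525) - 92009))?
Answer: sqrt(1448728669085537)/28635 ≈ 1329.2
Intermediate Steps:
sqrt(1858830 + (-222068/(-429525) - 92009)) = sqrt(1858830 + (-222068*(-1/429525) - 92009)) = sqrt(1858830 + (222068/429525 - 92009)) = sqrt(1858830 - 39519943657/429525) = sqrt(758894012093/429525) = sqrt(1448728669085537)/28635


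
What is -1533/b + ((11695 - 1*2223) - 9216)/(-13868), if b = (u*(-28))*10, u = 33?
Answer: 224931/1525480 ≈ 0.14745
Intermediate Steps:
b = -9240 (b = (33*(-28))*10 = -924*10 = -9240)
-1533/b + ((11695 - 1*2223) - 9216)/(-13868) = -1533/(-9240) + ((11695 - 1*2223) - 9216)/(-13868) = -1533*(-1/9240) + ((11695 - 2223) - 9216)*(-1/13868) = 73/440 + (9472 - 9216)*(-1/13868) = 73/440 + 256*(-1/13868) = 73/440 - 64/3467 = 224931/1525480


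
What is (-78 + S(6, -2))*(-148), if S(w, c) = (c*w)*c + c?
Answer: 8288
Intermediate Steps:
S(w, c) = c + w*c² (S(w, c) = w*c² + c = c + w*c²)
(-78 + S(6, -2))*(-148) = (-78 - 2*(1 - 2*6))*(-148) = (-78 - 2*(1 - 12))*(-148) = (-78 - 2*(-11))*(-148) = (-78 + 22)*(-148) = -56*(-148) = 8288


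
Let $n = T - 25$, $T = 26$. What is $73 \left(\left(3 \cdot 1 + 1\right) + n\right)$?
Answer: $365$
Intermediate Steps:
$n = 1$ ($n = 26 - 25 = 1$)
$73 \left(\left(3 \cdot 1 + 1\right) + n\right) = 73 \left(\left(3 \cdot 1 + 1\right) + 1\right) = 73 \left(\left(3 + 1\right) + 1\right) = 73 \left(4 + 1\right) = 73 \cdot 5 = 365$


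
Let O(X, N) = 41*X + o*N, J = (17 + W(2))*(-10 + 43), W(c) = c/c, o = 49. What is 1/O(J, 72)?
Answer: 1/27882 ≈ 3.5865e-5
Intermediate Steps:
W(c) = 1
J = 594 (J = (17 + 1)*(-10 + 43) = 18*33 = 594)
O(X, N) = 41*X + 49*N
1/O(J, 72) = 1/(41*594 + 49*72) = 1/(24354 + 3528) = 1/27882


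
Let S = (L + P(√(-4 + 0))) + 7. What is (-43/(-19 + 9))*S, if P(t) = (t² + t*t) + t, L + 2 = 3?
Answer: 43*I/5 ≈ 8.6*I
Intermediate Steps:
L = 1 (L = -2 + 3 = 1)
P(t) = t + 2*t² (P(t) = (t² + t²) + t = 2*t² + t = t + 2*t²)
S = 8 + 2*I*(1 + 4*I) (S = (1 + √(-4 + 0)*(1 + 2*√(-4 + 0))) + 7 = (1 + √(-4)*(1 + 2*√(-4))) + 7 = (1 + (2*I)*(1 + 2*(2*I))) + 7 = (1 + (2*I)*(1 + 4*I)) + 7 = (1 + 2*I*(1 + 4*I)) + 7 = 8 + 2*I*(1 + 4*I) ≈ 0.e-9 + 2.0*I)
(-43/(-19 + 9))*S = (-43/(-19 + 9))*(2*I) = (-43/(-10))*(2*I) = (-43*(-⅒))*(2*I) = 43*(2*I)/10 = 43*I/5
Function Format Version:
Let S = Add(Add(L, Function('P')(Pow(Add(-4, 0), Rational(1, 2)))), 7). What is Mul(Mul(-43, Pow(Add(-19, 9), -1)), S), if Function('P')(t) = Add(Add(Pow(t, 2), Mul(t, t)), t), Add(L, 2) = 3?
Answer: Mul(Rational(43, 5), I) ≈ Mul(8.6000, I)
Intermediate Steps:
L = 1 (L = Add(-2, 3) = 1)
Function('P')(t) = Add(t, Mul(2, Pow(t, 2))) (Function('P')(t) = Add(Add(Pow(t, 2), Pow(t, 2)), t) = Add(Mul(2, Pow(t, 2)), t) = Add(t, Mul(2, Pow(t, 2))))
S = Add(8, Mul(2, I, Add(1, Mul(4, I)))) (S = Add(Add(1, Mul(Pow(Add(-4, 0), Rational(1, 2)), Add(1, Mul(2, Pow(Add(-4, 0), Rational(1, 2)))))), 7) = Add(Add(1, Mul(Pow(-4, Rational(1, 2)), Add(1, Mul(2, Pow(-4, Rational(1, 2)))))), 7) = Add(Add(1, Mul(Mul(2, I), Add(1, Mul(2, Mul(2, I))))), 7) = Add(Add(1, Mul(Mul(2, I), Add(1, Mul(4, I)))), 7) = Add(Add(1, Mul(2, I, Add(1, Mul(4, I)))), 7) = Add(8, Mul(2, I, Add(1, Mul(4, I)))) ≈ Add(0.e-9, Mul(2.0000, I)))
Mul(Mul(-43, Pow(Add(-19, 9), -1)), S) = Mul(Mul(-43, Pow(Add(-19, 9), -1)), Mul(2, I)) = Mul(Mul(-43, Pow(-10, -1)), Mul(2, I)) = Mul(Mul(-43, Rational(-1, 10)), Mul(2, I)) = Mul(Rational(43, 10), Mul(2, I)) = Mul(Rational(43, 5), I)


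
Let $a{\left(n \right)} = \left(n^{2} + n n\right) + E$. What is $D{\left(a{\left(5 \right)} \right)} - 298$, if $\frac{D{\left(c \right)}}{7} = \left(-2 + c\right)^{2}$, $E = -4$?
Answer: $13254$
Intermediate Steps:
$a{\left(n \right)} = -4 + 2 n^{2}$ ($a{\left(n \right)} = \left(n^{2} + n n\right) - 4 = \left(n^{2} + n^{2}\right) - 4 = 2 n^{2} - 4 = -4 + 2 n^{2}$)
$D{\left(c \right)} = 7 \left(-2 + c\right)^{2}$
$D{\left(a{\left(5 \right)} \right)} - 298 = 7 \left(-2 - \left(4 - 2 \cdot 5^{2}\right)\right)^{2} - 298 = 7 \left(-2 + \left(-4 + 2 \cdot 25\right)\right)^{2} - 298 = 7 \left(-2 + \left(-4 + 50\right)\right)^{2} - 298 = 7 \left(-2 + 46\right)^{2} - 298 = 7 \cdot 44^{2} - 298 = 7 \cdot 1936 - 298 = 13552 - 298 = 13254$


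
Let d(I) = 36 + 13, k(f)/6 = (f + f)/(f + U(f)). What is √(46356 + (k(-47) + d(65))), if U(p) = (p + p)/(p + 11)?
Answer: √13414717/17 ≈ 215.45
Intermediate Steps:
U(p) = 2*p/(11 + p) (U(p) = (2*p)/(11 + p) = 2*p/(11 + p))
k(f) = 12*f/(f + 2*f/(11 + f)) (k(f) = 6*((f + f)/(f + 2*f/(11 + f))) = 6*((2*f)/(f + 2*f/(11 + f))) = 6*(2*f/(f + 2*f/(11 + f))) = 12*f/(f + 2*f/(11 + f)))
d(I) = 49
√(46356 + (k(-47) + d(65))) = √(46356 + (12*(11 - 47)/(13 - 47) + 49)) = √(46356 + (12*(-36)/(-34) + 49)) = √(46356 + (12*(-1/34)*(-36) + 49)) = √(46356 + (216/17 + 49)) = √(46356 + 1049/17) = √(789101/17) = √13414717/17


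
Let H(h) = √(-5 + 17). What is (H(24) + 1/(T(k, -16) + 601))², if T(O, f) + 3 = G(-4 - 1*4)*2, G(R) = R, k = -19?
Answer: 4064689/338724 + 2*√3/291 ≈ 12.012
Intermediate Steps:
T(O, f) = -19 (T(O, f) = -3 + (-4 - 1*4)*2 = -3 + (-4 - 4)*2 = -3 - 8*2 = -3 - 16 = -19)
H(h) = 2*√3 (H(h) = √12 = 2*√3)
(H(24) + 1/(T(k, -16) + 601))² = (2*√3 + 1/(-19 + 601))² = (2*√3 + 1/582)² = (1/582 + 2*√3)²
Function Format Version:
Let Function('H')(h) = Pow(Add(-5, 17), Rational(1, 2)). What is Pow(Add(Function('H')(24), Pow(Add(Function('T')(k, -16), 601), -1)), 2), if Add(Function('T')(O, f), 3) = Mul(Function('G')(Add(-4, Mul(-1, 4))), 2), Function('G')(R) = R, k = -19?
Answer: Add(Rational(4064689, 338724), Mul(Rational(2, 291), Pow(3, Rational(1, 2)))) ≈ 12.012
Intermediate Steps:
Function('T')(O, f) = -19 (Function('T')(O, f) = Add(-3, Mul(Add(-4, Mul(-1, 4)), 2)) = Add(-3, Mul(Add(-4, -4), 2)) = Add(-3, Mul(-8, 2)) = Add(-3, -16) = -19)
Function('H')(h) = Mul(2, Pow(3, Rational(1, 2))) (Function('H')(h) = Pow(12, Rational(1, 2)) = Mul(2, Pow(3, Rational(1, 2))))
Pow(Add(Function('H')(24), Pow(Add(Function('T')(k, -16), 601), -1)), 2) = Pow(Add(Mul(2, Pow(3, Rational(1, 2))), Pow(Add(-19, 601), -1)), 2) = Pow(Add(Mul(2, Pow(3, Rational(1, 2))), Pow(582, -1)), 2) = Pow(Add(Mul(2, Pow(3, Rational(1, 2))), Rational(1, 582)), 2) = Pow(Add(Rational(1, 582), Mul(2, Pow(3, Rational(1, 2)))), 2)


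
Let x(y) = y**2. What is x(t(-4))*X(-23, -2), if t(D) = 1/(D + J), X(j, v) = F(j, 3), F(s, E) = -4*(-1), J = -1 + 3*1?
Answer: 1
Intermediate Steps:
J = 2 (J = -1 + 3 = 2)
F(s, E) = 4
X(j, v) = 4
t(D) = 1/(2 + D) (t(D) = 1/(D + 2) = 1/(2 + D))
x(t(-4))*X(-23, -2) = (1/(2 - 4))**2*4 = (1/(-2))**2*4 = (-1/2)**2*4 = (1/4)*4 = 1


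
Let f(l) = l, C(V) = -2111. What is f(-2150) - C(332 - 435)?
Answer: -39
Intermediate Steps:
f(-2150) - C(332 - 435) = -2150 - 1*(-2111) = -2150 + 2111 = -39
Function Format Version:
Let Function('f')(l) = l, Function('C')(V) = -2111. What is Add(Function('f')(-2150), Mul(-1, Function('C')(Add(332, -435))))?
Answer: -39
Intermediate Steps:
Add(Function('f')(-2150), Mul(-1, Function('C')(Add(332, -435)))) = Add(-2150, Mul(-1, -2111)) = Add(-2150, 2111) = -39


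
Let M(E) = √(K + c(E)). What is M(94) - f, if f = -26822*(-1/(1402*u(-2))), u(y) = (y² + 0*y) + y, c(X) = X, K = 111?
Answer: -13411/1402 + √205 ≈ 4.7522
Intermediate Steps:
u(y) = y + y² (u(y) = (y² + 0) + y = y² + y = y + y²)
M(E) = √(111 + E)
f = 13411/1402 (f = -26822*1/(2804*(1 - 2)) = -26822/((-(-2804)*(-1))) = -26822/((-1402*2)) = -26822/(-2804) = -26822*(-1/2804) = 13411/1402 ≈ 9.5656)
M(94) - f = √(111 + 94) - 1*13411/1402 = √205 - 13411/1402 = -13411/1402 + √205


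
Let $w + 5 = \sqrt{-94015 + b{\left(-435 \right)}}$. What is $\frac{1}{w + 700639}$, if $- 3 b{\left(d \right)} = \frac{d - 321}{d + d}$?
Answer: $\frac{101591930}{71178773915837} - \frac{i \sqrt{1976671465}}{71178773915837} \approx 1.4273 \cdot 10^{-6} - 6.2462 \cdot 10^{-10} i$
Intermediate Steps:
$b{\left(d \right)} = - \frac{-321 + d}{6 d}$ ($b{\left(d \right)} = - \frac{\left(d - 321\right) \frac{1}{d + d}}{3} = - \frac{\left(-321 + d\right) \frac{1}{2 d}}{3} = - \frac{\frac{1}{2} \frac{1}{d} \left(-321 + d\right)}{3} = - \frac{-321 + d}{6 d}$)
$w = -5 + \frac{i \sqrt{1976671465}}{145}$ ($w = -5 + \sqrt{-94015 + \frac{321 - -435}{6 \left(-435\right)}} = -5 + \sqrt{-94015 + \frac{1}{6} \left(- \frac{1}{435}\right) \left(321 + 435\right)} = -5 + \sqrt{-94015 + \frac{1}{6} \left(- \frac{1}{435}\right) 756} = -5 + \sqrt{-94015 - \frac{42}{145}} = -5 + \sqrt{- \frac{13632217}{145}} = -5 + \frac{i \sqrt{1976671465}}{145} \approx -5.0 + 306.62 i$)
$\frac{1}{w + 700639} = \frac{1}{\left(-5 + \frac{i \sqrt{1976671465}}{145}\right) + 700639} = \frac{1}{700634 + \frac{i \sqrt{1976671465}}{145}}$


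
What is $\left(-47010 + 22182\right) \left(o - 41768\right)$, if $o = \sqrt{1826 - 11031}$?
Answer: $1037015904 - 24828 i \sqrt{9205} \approx 1.037 \cdot 10^{9} - 2.3821 \cdot 10^{6} i$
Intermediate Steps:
$o = i \sqrt{9205}$ ($o = \sqrt{-9205} = i \sqrt{9205} \approx 95.943 i$)
$\left(-47010 + 22182\right) \left(o - 41768\right) = \left(-47010 + 22182\right) \left(i \sqrt{9205} - 41768\right) = - 24828 \left(-41768 + i \sqrt{9205}\right) = 1037015904 - 24828 i \sqrt{9205}$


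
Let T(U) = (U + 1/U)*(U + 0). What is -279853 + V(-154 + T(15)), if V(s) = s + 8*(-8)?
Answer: -279845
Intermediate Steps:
T(U) = U*(U + 1/U) (T(U) = (U + 1/U)*U = U*(U + 1/U))
V(s) = -64 + s (V(s) = s - 64 = -64 + s)
-279853 + V(-154 + T(15)) = -279853 + (-64 + (-154 + (1 + 15²))) = -279853 + (-64 + (-154 + (1 + 225))) = -279853 + (-64 + (-154 + 226)) = -279853 + (-64 + 72) = -279853 + 8 = -279845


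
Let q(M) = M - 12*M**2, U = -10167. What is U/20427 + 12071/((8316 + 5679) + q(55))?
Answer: -157596689/151500250 ≈ -1.0402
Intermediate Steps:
U/20427 + 12071/((8316 + 5679) + q(55)) = -10167/20427 + 12071/((8316 + 5679) + 55*(1 - 12*55)) = -10167*1/20427 + 12071/(13995 + 55*(1 - 660)) = -3389/6809 + 12071/(13995 + 55*(-659)) = -3389/6809 + 12071/(13995 - 36245) = -3389/6809 + 12071/(-22250) = -3389/6809 + 12071*(-1/22250) = -3389/6809 - 12071/22250 = -157596689/151500250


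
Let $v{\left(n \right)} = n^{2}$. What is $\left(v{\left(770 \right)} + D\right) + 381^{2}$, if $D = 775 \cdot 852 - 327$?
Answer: $1398034$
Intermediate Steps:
$D = 659973$ ($D = 660300 - 327 = 659973$)
$\left(v{\left(770 \right)} + D\right) + 381^{2} = \left(770^{2} + 659973\right) + 381^{2} = \left(592900 + 659973\right) + 145161 = 1252873 + 145161 = 1398034$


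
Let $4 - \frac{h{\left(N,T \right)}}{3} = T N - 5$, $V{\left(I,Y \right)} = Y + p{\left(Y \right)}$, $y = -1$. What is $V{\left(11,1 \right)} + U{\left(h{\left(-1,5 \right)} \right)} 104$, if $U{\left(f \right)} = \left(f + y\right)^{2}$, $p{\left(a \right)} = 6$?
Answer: $174831$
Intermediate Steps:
$V{\left(I,Y \right)} = 6 + Y$ ($V{\left(I,Y \right)} = Y + 6 = 6 + Y$)
$h{\left(N,T \right)} = 27 - 3 N T$ ($h{\left(N,T \right)} = 12 - 3 \left(T N - 5\right) = 12 - 3 \left(N T - 5\right) = 12 - 3 \left(-5 + N T\right) = 12 - \left(-15 + 3 N T\right) = 27 - 3 N T$)
$U{\left(f \right)} = \left(-1 + f\right)^{2}$ ($U{\left(f \right)} = \left(f - 1\right)^{2} = \left(-1 + f\right)^{2}$)
$V{\left(11,1 \right)} + U{\left(h{\left(-1,5 \right)} \right)} 104 = \left(6 + 1\right) + \left(-1 + \left(27 - \left(-3\right) 5\right)\right)^{2} \cdot 104 = 7 + \left(-1 + \left(27 + 15\right)\right)^{2} \cdot 104 = 7 + \left(-1 + 42\right)^{2} \cdot 104 = 7 + 41^{2} \cdot 104 = 7 + 1681 \cdot 104 = 7 + 174824 = 174831$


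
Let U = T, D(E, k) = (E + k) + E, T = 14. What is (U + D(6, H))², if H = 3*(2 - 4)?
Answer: 400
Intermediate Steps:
H = -6 (H = 3*(-2) = -6)
D(E, k) = k + 2*E
U = 14
(U + D(6, H))² = (14 + (-6 + 2*6))² = (14 + (-6 + 12))² = (14 + 6)² = 20² = 400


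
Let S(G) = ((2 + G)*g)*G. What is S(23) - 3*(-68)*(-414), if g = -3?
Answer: -86181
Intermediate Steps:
S(G) = G*(-6 - 3*G) (S(G) = ((2 + G)*(-3))*G = (-6 - 3*G)*G = G*(-6 - 3*G))
S(23) - 3*(-68)*(-414) = -3*23*(2 + 23) - 3*(-68)*(-414) = -3*23*25 + 204*(-414) = -1725 - 84456 = -86181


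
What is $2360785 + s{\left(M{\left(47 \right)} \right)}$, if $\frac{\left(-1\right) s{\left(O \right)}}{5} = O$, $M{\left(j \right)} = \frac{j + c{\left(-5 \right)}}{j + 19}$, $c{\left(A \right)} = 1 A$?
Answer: $\frac{25968600}{11} \approx 2.3608 \cdot 10^{6}$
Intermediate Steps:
$c{\left(A \right)} = A$
$M{\left(j \right)} = \frac{-5 + j}{19 + j}$ ($M{\left(j \right)} = \frac{j - 5}{j + 19} = \frac{-5 + j}{19 + j}$)
$s{\left(O \right)} = - 5 O$
$2360785 + s{\left(M{\left(47 \right)} \right)} = 2360785 - 5 \frac{-5 + 47}{19 + 47} = 2360785 - 5 \cdot \frac{1}{66} \cdot 42 = 2360785 - \frac{35}{11} = \frac{25968600}{11}$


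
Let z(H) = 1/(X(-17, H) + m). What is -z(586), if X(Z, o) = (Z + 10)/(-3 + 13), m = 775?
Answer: -10/7743 ≈ -0.0012915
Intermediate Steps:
X(Z, o) = 1 + Z/10 (X(Z, o) = (10 + Z)/10 = (10 + Z)*(⅒) = 1 + Z/10)
z(H) = 10/7743 (z(H) = 1/((1 + (⅒)*(-17)) + 775) = 1/((1 - 17/10) + 775) = 1/(-7/10 + 775) = 1/(7743/10) = 10/7743)
-z(586) = -1*10/7743 = -10/7743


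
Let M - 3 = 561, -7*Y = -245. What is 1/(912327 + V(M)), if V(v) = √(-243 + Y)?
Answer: 70179/64026196549 - 4*I*√13/832340555137 ≈ 1.0961e-6 - 1.7327e-11*I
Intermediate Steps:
Y = 35 (Y = -⅐*(-245) = 35)
M = 564 (M = 3 + 561 = 564)
V(v) = 4*I*√13 (V(v) = √(-243 + 35) = √(-208) = 4*I*√13)
1/(912327 + V(M)) = 1/(912327 + 4*I*√13)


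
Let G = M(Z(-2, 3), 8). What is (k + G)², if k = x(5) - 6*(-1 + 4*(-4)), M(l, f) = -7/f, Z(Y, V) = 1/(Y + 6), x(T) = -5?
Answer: 591361/64 ≈ 9240.0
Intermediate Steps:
Z(Y, V) = 1/(6 + Y)
G = -7/8 ≈ -0.87500
k = 97 (k = -5 - 6*(-1 + 4*(-4)) = -5 - 6*(-1 - 16) = -5 - 6*(-17) = -5 + 102 = 97)
(k + G)² = (97 - 7/8)² = (769/8)² = 591361/64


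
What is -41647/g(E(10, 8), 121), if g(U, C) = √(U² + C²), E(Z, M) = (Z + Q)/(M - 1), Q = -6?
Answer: -291529*√28697/143485 ≈ -344.19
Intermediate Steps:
E(Z, M) = (-6 + Z)/(-1 + M) (E(Z, M) = (Z - 6)/(M - 1) = (-6 + Z)/(-1 + M))
g(U, C) = √(C² + U²)
-41647/g(E(10, 8), 121) = -41647/√(121² + ((-6 + 10)/(-1 + 8))²) = -41647/√(14641 + (4/7)²) = -41647/√(14641 + 16/49) = -41647*7*√28697/143485 = -291529*√28697/143485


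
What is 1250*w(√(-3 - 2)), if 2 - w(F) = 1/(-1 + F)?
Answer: 1250*(2*√5 + 3*I)/(I + √5) ≈ 2708.3 + 465.85*I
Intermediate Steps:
w(F) = 2 - 1/(-1 + F)
1250*w(√(-3 - 2)) = 1250*((-3 + 2*√(-3 - 2))/(-1 + √(-3 - 2))) = 1250*((-3 + 2*√(-5))/(-1 + √(-5))) = 1250*((-3 + 2*(I*√5))/(-1 + I*√5)) = 1250*((-3 + 2*I*√5)/(-1 + I*√5)) = 1250*(-3 + 2*I*√5)/(-1 + I*√5)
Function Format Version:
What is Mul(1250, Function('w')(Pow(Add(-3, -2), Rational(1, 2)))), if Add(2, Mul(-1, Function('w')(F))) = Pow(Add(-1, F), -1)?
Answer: Mul(1250, Pow(Add(I, Pow(5, Rational(1, 2))), -1), Add(Mul(2, Pow(5, Rational(1, 2))), Mul(3, I))) ≈ Add(2708.3, Mul(465.85, I))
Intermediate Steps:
Function('w')(F) = Add(2, Mul(-1, Pow(Add(-1, F), -1)))
Mul(1250, Function('w')(Pow(Add(-3, -2), Rational(1, 2)))) = Mul(1250, Mul(Pow(Add(-1, Pow(Add(-3, -2), Rational(1, 2))), -1), Add(-3, Mul(2, Pow(Add(-3, -2), Rational(1, 2)))))) = Mul(1250, Mul(Pow(Add(-1, Pow(-5, Rational(1, 2))), -1), Add(-3, Mul(2, Pow(-5, Rational(1, 2)))))) = Mul(1250, Mul(Pow(Add(-1, Mul(I, Pow(5, Rational(1, 2)))), -1), Add(-3, Mul(2, Mul(I, Pow(5, Rational(1, 2))))))) = Mul(1250, Mul(Pow(Add(-1, Mul(I, Pow(5, Rational(1, 2)))), -1), Add(-3, Mul(2, I, Pow(5, Rational(1, 2)))))) = Mul(1250, Pow(Add(-1, Mul(I, Pow(5, Rational(1, 2)))), -1), Add(-3, Mul(2, I, Pow(5, Rational(1, 2)))))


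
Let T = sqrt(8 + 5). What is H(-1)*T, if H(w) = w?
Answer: -sqrt(13) ≈ -3.6056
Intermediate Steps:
T = sqrt(13) ≈ 3.6056
H(-1)*T = -sqrt(13)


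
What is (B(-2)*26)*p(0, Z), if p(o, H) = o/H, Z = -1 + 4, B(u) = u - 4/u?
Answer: 0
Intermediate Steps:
Z = 3
(B(-2)*26)*p(0, Z) = ((-2 - 4/(-2))*26)*(0/3) = ((-2 - 4*(-1/2))*26)*(0*(1/3)) = ((-2 + 2)*26)*0 = (0*26)*0 = 0*0 = 0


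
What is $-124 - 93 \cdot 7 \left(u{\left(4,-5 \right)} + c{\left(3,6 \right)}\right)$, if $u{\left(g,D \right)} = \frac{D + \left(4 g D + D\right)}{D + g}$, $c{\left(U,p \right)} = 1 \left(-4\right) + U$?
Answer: $-58063$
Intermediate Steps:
$c{\left(U,p \right)} = -4 + U$
$u{\left(g,D \right)} = \frac{2 D + 4 D g}{D + g}$ ($u{\left(g,D \right)} = \frac{D + \left(4 D g + D\right)}{D + g} = \frac{D + \left(D + 4 D g\right)}{D + g} = \frac{2 D + 4 D g}{D + g}$)
$-124 - 93 \cdot 7 \left(u{\left(4,-5 \right)} + c{\left(3,6 \right)}\right) = -124 - 93 \cdot 7 \left(2 \left(-5\right) \frac{1}{-5 + 4} \left(1 + 2 \cdot 4\right) + \left(-4 + 3\right)\right) = -124 - 93 \cdot 7 \left(2 \left(-5\right) \frac{1}{-1} \left(1 + 8\right) - 1\right) = -124 - 93 \cdot 7 \left(2 \left(-5\right) \left(-1\right) 9 - 1\right) = -124 - 93 \cdot 7 \left(90 - 1\right) = -124 - 93 \cdot 7 \cdot 89 = -124 - 57939 = -58063$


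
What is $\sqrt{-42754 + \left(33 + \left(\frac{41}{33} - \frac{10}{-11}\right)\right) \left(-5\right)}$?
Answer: $\frac{i \sqrt{46750506}}{33} \approx 207.2 i$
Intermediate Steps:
$\sqrt{-42754 + \left(33 + \left(\frac{41}{33} - \frac{10}{-11}\right)\right) \left(-5\right)} = \sqrt{-42754 + \left(33 + \left(41 \cdot \frac{1}{33} - - \frac{10}{11}\right)\right) \left(-5\right)} = \sqrt{-42754 + \left(33 + \left(\frac{41}{33} + \frac{10}{11}\right)\right) \left(-5\right)} = \sqrt{-42754 + \left(33 + \frac{71}{33}\right) \left(-5\right)} = \sqrt{-42754 + \frac{1160}{33} \left(-5\right)} = \sqrt{-42754 - \frac{5800}{33}} = \sqrt{- \frac{1416682}{33}} = \frac{i \sqrt{46750506}}{33}$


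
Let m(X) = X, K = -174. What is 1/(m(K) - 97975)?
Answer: -1/98149 ≈ -1.0189e-5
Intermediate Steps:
1/(m(K) - 97975) = 1/(-174 - 97975) = 1/(-98149) = -1/98149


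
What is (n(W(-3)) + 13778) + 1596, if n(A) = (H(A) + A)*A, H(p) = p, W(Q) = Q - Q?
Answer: 15374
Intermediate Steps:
W(Q) = 0
n(A) = 2*A² (n(A) = (A + A)*A = (2*A)*A = 2*A²)
(n(W(-3)) + 13778) + 1596 = (2*0² + 13778) + 1596 = (2*0 + 13778) + 1596 = (0 + 13778) + 1596 = 13778 + 1596 = 15374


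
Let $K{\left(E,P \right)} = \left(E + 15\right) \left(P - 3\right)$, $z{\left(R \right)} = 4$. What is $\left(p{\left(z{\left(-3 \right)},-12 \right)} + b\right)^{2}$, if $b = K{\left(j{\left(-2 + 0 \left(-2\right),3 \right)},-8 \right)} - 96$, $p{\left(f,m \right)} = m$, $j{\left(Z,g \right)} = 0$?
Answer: $74529$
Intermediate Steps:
$K{\left(E,P \right)} = \left(-3 + P\right) \left(15 + E\right)$ ($K{\left(E,P \right)} = \left(15 + E\right) \left(-3 + P\right) = \left(-3 + P\right) \left(15 + E\right)$)
$b = -261$ ($b = \left(-45 - 0 + 15 \left(-8\right) + 0 \left(-8\right)\right) - 96 = \left(-45 + 0 - 120 + 0\right) - 96 = -165 - 96 = -261$)
$\left(p{\left(z{\left(-3 \right)},-12 \right)} + b\right)^{2} = \left(-12 - 261\right)^{2} = \left(-273\right)^{2} = 74529$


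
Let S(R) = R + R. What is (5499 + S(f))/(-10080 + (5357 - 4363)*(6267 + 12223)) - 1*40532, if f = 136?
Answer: -744531491589/18368980 ≈ -40532.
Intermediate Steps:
S(R) = 2*R
(5499 + S(f))/(-10080 + (5357 - 4363)*(6267 + 12223)) - 1*40532 = (5499 + 2*136)/(-10080 + (5357 - 4363)*(6267 + 12223)) - 1*40532 = (5499 + 272)/(-10080 + 994*18490) - 40532 = 5771/(-10080 + 18379060) - 40532 = 5771/18368980 - 40532 = -744531491589/18368980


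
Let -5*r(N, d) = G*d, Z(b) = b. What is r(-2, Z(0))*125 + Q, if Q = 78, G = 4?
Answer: 78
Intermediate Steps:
r(N, d) = -4*d/5
r(-2, Z(0))*125 + Q = -4/5*0*125 + 78 = 0*125 + 78 = 0 + 78 = 78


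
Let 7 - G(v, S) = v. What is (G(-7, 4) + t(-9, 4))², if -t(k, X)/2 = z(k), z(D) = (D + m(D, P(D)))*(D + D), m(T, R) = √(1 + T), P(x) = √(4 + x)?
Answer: 85732 - 44640*I*√2 ≈ 85732.0 - 63131.0*I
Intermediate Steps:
G(v, S) = 7 - v
z(D) = 2*D*(D + √(1 + D)) (z(D) = (D + √(1 + D))*(D + D) = (D + √(1 + D))*(2*D) = 2*D*(D + √(1 + D)))
t(k, X) = -4*k*(k + √(1 + k))
(G(-7, 4) + t(-9, 4))² = ((7 - 1*(-7)) - 4*(-9)*(-9 + √(1 - 9)))² = ((7 + 7) - 4*(-9)*(-9 + √(-8)))² = (14 - 4*(-9)*(-9 + 2*I*√2))² = (14 + (-324 + 72*I*√2))² = (-310 + 72*I*√2)²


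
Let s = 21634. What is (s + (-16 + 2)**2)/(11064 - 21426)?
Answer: -10915/5181 ≈ -2.1067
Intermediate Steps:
(s + (-16 + 2)**2)/(11064 - 21426) = (21634 + (-16 + 2)**2)/(11064 - 21426) = (21634 + (-14)**2)/(-10362) = (21634 + 196)*(-1/10362) = 21830*(-1/10362) = -10915/5181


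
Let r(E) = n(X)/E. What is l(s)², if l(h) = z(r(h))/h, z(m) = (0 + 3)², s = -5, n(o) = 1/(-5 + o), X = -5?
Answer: 81/25 ≈ 3.2400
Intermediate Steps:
r(E) = -1/(10*E) (r(E) = 1/((-5 - 5)*E) = 1/((-10)*E) = -1/(10*E))
z(m) = 9 (z(m) = 3² = 9)
l(h) = 9/h
l(s)² = (9/(-5))² = (9*(-⅕))² = (-9/5)² = 81/25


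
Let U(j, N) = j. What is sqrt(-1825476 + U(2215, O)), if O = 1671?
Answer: I*sqrt(1823261) ≈ 1350.3*I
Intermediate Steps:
sqrt(-1825476 + U(2215, O)) = sqrt(-1825476 + 2215) = sqrt(-1823261) = I*sqrt(1823261)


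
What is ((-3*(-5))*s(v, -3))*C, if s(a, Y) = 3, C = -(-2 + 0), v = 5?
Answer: 90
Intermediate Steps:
C = 2 (C = -1*(-2) = 2)
((-3*(-5))*s(v, -3))*C = (-3*(-5)*3)*2 = (15*3)*2 = 45*2 = 90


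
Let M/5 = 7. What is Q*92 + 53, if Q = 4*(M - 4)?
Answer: 11461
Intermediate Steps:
M = 35 (M = 5*7 = 35)
Q = 124 (Q = 4*(35 - 4) = 4*31 = 124)
Q*92 + 53 = 124*92 + 53 = 11408 + 53 = 11461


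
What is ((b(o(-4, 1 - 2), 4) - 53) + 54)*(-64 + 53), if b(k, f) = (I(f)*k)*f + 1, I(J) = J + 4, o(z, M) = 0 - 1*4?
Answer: 1386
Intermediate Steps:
o(z, M) = -4 (o(z, M) = 0 - 4 = -4)
I(J) = 4 + J
b(k, f) = 1 + f*k*(4 + f) (b(k, f) = ((4 + f)*k)*f + 1 = (k*(4 + f))*f + 1 = f*k*(4 + f) + 1 = 1 + f*k*(4 + f))
((b(o(-4, 1 - 2), 4) - 53) + 54)*(-64 + 53) = (((1 + 4*(-4)*(4 + 4)) - 53) + 54)*(-64 + 53) = (((1 + 4*(-4)*8) - 53) + 54)*(-11) = (((1 - 128) - 53) + 54)*(-11) = ((-127 - 53) + 54)*(-11) = (-180 + 54)*(-11) = -126*(-11) = 1386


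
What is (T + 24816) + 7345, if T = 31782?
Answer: 63943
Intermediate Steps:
(T + 24816) + 7345 = (31782 + 24816) + 7345 = 56598 + 7345 = 63943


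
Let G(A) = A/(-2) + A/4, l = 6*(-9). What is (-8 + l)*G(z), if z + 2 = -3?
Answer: -155/2 ≈ -77.500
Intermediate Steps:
z = -5 (z = -2 - 3 = -5)
l = -54
G(A) = -A/4 (G(A) = A*(-½) + A*(¼) = -A/2 + A/4 = -A/4)
(-8 + l)*G(z) = (-8 - 54)*(-¼*(-5)) = -62*5/4 = -155/2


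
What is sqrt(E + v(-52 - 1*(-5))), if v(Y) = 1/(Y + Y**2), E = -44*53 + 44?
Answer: I*sqrt(10694668110)/2162 ≈ 47.833*I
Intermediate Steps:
E = -2288 (E = -2332 + 44 = -2288)
sqrt(E + v(-52 - 1*(-5))) = sqrt(-2288 + 1/((-52 - 1*(-5))*(1 + (-52 - 1*(-5))))) = sqrt(-2288 + 1/((-52 + 5)*(1 + (-52 + 5)))) = sqrt(-2288 + 1/((-47)*(1 - 47))) = sqrt(-2288 - 1/47/(-46)) = sqrt(-2288 - 1/47*(-1/46)) = sqrt(-2288 + 1/2162) = sqrt(-4946655/2162) = I*sqrt(10694668110)/2162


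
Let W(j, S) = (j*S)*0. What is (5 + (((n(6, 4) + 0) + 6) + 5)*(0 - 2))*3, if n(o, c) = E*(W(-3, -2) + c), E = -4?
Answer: 45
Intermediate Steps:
W(j, S) = 0 (W(j, S) = (S*j)*0 = 0)
n(o, c) = -4*c (n(o, c) = -4*(0 + c) = -4*c)
(5 + (((n(6, 4) + 0) + 6) + 5)*(0 - 2))*3 = (5 + (((-4*4 + 0) + 6) + 5)*(0 - 2))*3 = (5 + (((-16 + 0) + 6) + 5)*(-2))*3 = (5 + ((-16 + 6) + 5)*(-2))*3 = (5 + (-10 + 5)*(-2))*3 = (5 - 5*(-2))*3 = (5 + 10)*3 = 15*3 = 45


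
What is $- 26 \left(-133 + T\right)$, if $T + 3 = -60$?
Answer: $5096$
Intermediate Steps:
$T = -63$ ($T = -3 - 60 = -63$)
$- 26 \left(-133 + T\right) = - 26 \left(-133 - 63\right) = \left(-26\right) \left(-196\right) = 5096$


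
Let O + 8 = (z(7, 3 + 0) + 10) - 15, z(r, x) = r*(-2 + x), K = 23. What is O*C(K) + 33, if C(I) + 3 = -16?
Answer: 147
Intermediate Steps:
C(I) = -19 (C(I) = -3 - 16 = -19)
O = -6 (O = -8 + ((7*(-2 + (3 + 0)) + 10) - 15) = -8 + ((7*(-2 + 3) + 10) - 15) = -8 + ((7*1 + 10) - 15) = -8 + ((7 + 10) - 15) = -8 + (17 - 15) = -8 + 2 = -6)
O*C(K) + 33 = -6*(-19) + 33 = 114 + 33 = 147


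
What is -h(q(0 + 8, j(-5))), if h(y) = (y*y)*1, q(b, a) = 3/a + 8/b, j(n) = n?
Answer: -4/25 ≈ -0.16000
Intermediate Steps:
h(y) = y**2 (h(y) = y**2*1 = y**2)
-h(q(0 + 8, j(-5))) = -(3/(-5) + 8/(0 + 8))**2 = -(3*(-1/5) + 8/8)**2 = -(-3/5 + 8*(1/8))**2 = -(-3/5 + 1)**2 = -(2/5)**2 = -1*4/25 = -4/25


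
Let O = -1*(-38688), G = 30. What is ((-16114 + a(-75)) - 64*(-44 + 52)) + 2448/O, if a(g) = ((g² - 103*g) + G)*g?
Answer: -822221505/806 ≈ -1.0201e+6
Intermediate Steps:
O = 38688
a(g) = g*(30 + g² - 103*g) (a(g) = ((g² - 103*g) + 30)*g = (30 + g² - 103*g)*g = g*(30 + g² - 103*g))
((-16114 + a(-75)) - 64*(-44 + 52)) + 2448/O = ((-16114 - 75*(30 + (-75)² - 103*(-75))) - 64*(-44 + 52)) + 2448/38688 = ((-16114 - 75*(30 + 5625 + 7725)) - 64*8) + 2448*(1/38688) = ((-16114 - 75*13380) - 512) + 51/806 = ((-16114 - 1003500) - 512) + 51/806 = (-1019614 - 512) + 51/806 = -1020126 + 51/806 = -822221505/806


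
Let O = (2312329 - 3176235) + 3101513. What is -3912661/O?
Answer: -3912661/2237607 ≈ -1.7486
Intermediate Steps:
O = 2237607 (O = -863906 + 3101513 = 2237607)
-3912661/O = -3912661/2237607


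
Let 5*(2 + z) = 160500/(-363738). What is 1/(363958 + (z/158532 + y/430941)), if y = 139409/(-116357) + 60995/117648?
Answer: 4724632095119540740171728/1719567648005831482436310901915 ≈ 2.7476e-6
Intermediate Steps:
y = -9303994817/13689168336 (y = 139409*(-1/116357) + 60995*(1/117648) = -139409/116357 + 60995/117648 = -9303994817/13689168336 ≈ -0.67966)
z = -126596/60623 (z = -2 + (160500/(-363738))/5 = -2 + (160500*(-1/363738))/5 = -2 + (⅕)*(-26750/60623) = -2 - 5350/60623 = -126596/60623 ≈ -2.0882)
1/(363958 + (z/158532 + y/430941)) = 1/(363958 + (-126596/60623/158532 - 9303994817/13689168336/430941)) = 1/(363958 + (-126596/60623*1/158532 - 9303994817/13689168336*1/430941)) = 1/(363958 + (-31649/2402671359 - 9303994817/5899223891884176)) = 1/(363958 - 69686326275110877509/4724632095119540740171728) = 1/(1719567648005831482436310901915/4724632095119540740171728) = 4724632095119540740171728/1719567648005831482436310901915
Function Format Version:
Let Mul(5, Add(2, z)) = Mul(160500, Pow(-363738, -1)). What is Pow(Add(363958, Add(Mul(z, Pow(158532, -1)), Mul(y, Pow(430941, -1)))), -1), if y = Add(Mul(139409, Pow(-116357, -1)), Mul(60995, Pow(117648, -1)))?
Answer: Rational(4724632095119540740171728, 1719567648005831482436310901915) ≈ 2.7476e-6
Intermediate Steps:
y = Rational(-9303994817, 13689168336) (y = Add(Mul(139409, Rational(-1, 116357)), Mul(60995, Rational(1, 117648))) = Add(Rational(-139409, 116357), Rational(60995, 117648)) = Rational(-9303994817, 13689168336) ≈ -0.67966)
z = Rational(-126596, 60623) (z = Add(-2, Mul(Rational(1, 5), Mul(160500, Pow(-363738, -1)))) = Add(-2, Mul(Rational(1, 5), Mul(160500, Rational(-1, 363738)))) = Add(-2, Mul(Rational(1, 5), Rational(-26750, 60623))) = Add(-2, Rational(-5350, 60623)) = Rational(-126596, 60623) ≈ -2.0882)
Pow(Add(363958, Add(Mul(z, Pow(158532, -1)), Mul(y, Pow(430941, -1)))), -1) = Pow(Add(363958, Add(Mul(Rational(-126596, 60623), Pow(158532, -1)), Mul(Rational(-9303994817, 13689168336), Pow(430941, -1)))), -1) = Pow(Add(363958, Add(Mul(Rational(-126596, 60623), Rational(1, 158532)), Mul(Rational(-9303994817, 13689168336), Rational(1, 430941)))), -1) = Pow(Add(363958, Add(Rational(-31649, 2402671359), Rational(-9303994817, 5899223891884176))), -1) = Pow(Add(363958, Rational(-69686326275110877509, 4724632095119540740171728)), -1) = Pow(Rational(1719567648005831482436310901915, 4724632095119540740171728), -1) = Rational(4724632095119540740171728, 1719567648005831482436310901915)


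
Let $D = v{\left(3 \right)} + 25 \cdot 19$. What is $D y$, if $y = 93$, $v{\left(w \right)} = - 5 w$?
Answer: $42780$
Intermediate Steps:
$D = 460$ ($D = \left(-5\right) 3 + 25 \cdot 19 = -15 + 475 = 460$)
$D y = 460 \cdot 93 = 42780$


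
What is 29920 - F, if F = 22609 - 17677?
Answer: 24988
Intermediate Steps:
F = 4932
29920 - F = 29920 - 1*4932 = 29920 - 4932 = 24988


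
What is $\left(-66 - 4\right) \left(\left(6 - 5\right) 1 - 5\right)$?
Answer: $280$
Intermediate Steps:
$\left(-66 - 4\right) \left(\left(6 - 5\right) 1 - 5\right) = - 70 \left(1 \cdot 1 - 5\right) = - 70 \left(1 - 5\right) = \left(-70\right) \left(-4\right) = 280$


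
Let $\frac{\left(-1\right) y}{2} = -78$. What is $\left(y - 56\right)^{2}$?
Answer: $10000$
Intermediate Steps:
$y = 156$ ($y = \left(-2\right) \left(-78\right) = 156$)
$\left(y - 56\right)^{2} = \left(156 - 56\right)^{2} = 100^{2} = 10000$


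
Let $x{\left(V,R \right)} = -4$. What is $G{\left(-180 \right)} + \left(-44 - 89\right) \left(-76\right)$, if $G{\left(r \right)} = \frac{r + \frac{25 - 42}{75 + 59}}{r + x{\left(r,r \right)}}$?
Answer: $\frac{249246985}{24656} \approx 10109.0$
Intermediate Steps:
$G{\left(r \right)} = \frac{- \frac{17}{134} + r}{-4 + r}$ ($G{\left(r \right)} = \frac{r + \frac{25 - 42}{75 + 59}}{r - 4} = \frac{r - \frac{17}{134}}{-4 + r} = \frac{- \frac{17}{134} + r}{-4 + r}$)
$G{\left(-180 \right)} + \left(-44 - 89\right) \left(-76\right) = \frac{- \frac{17}{134} - 180}{-4 - 180} + \left(-44 - 89\right) \left(-76\right) = \frac{1}{-184} \left(- \frac{24137}{134}\right) - -10108 = \left(- \frac{1}{184}\right) \left(- \frac{24137}{134}\right) + 10108 = \frac{24137}{24656} + 10108 = \frac{249246985}{24656}$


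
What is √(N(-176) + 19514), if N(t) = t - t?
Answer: √19514 ≈ 139.69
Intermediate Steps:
N(t) = 0
√(N(-176) + 19514) = √(0 + 19514) = √19514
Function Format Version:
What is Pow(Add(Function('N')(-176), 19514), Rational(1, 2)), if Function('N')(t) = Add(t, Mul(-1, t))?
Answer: Pow(19514, Rational(1, 2)) ≈ 139.69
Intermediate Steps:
Function('N')(t) = 0
Pow(Add(Function('N')(-176), 19514), Rational(1, 2)) = Pow(Add(0, 19514), Rational(1, 2)) = Pow(19514, Rational(1, 2))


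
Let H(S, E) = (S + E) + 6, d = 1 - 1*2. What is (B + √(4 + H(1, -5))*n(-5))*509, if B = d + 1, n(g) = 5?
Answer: 2545*√6 ≈ 6234.0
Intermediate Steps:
d = -1 (d = 1 - 2 = -1)
H(S, E) = 6 + E + S (H(S, E) = (E + S) + 6 = 6 + E + S)
B = 0 (B = -1 + 1 = 0)
(B + √(4 + H(1, -5))*n(-5))*509 = (0 + √(4 + (6 - 5 + 1))*5)*509 = (0 + √(4 + 2)*5)*509 = (0 + √6*5)*509 = (0 + 5*√6)*509 = (5*√6)*509 = 2545*√6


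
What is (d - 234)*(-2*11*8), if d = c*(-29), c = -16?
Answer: -40480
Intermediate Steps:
d = 464 (d = -16*(-29) = 464)
(d - 234)*(-2*11*8) = (464 - 234)*(-2*11*8) = 230*(-22*8) = 230*(-176) = -40480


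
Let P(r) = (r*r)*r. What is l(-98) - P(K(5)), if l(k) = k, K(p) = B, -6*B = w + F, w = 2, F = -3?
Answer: -21169/216 ≈ -98.005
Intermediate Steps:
B = ⅙ (B = -(2 - 3)/6 = -⅙*(-1) = ⅙ ≈ 0.16667)
K(p) = ⅙
P(r) = r³ (P(r) = r²*r = r³)
l(-98) - P(K(5)) = -98 - (⅙)³ = -98 - 1*1/216 = -98 - 1/216 = -21169/216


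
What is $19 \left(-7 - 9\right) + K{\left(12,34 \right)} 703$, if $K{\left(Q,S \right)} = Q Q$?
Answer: $100928$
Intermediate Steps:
$K{\left(Q,S \right)} = Q^{2}$
$19 \left(-7 - 9\right) + K{\left(12,34 \right)} 703 = 19 \left(-7 - 9\right) + 12^{2} \cdot 703 = 19 \left(-16\right) + 144 \cdot 703 = -304 + 101232 = 100928$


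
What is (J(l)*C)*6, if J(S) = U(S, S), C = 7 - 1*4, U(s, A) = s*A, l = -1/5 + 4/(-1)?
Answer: 7938/25 ≈ 317.52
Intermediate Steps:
l = -21/5 (l = -1*⅕ + 4*(-1) = -⅕ - 4 = -21/5 ≈ -4.2000)
U(s, A) = A*s
C = 3 (C = 7 - 4 = 3)
J(S) = S² (J(S) = S*S = S²)
(J(l)*C)*6 = ((-21/5)²*3)*6 = ((441/25)*3)*6 = (1323/25)*6 = 7938/25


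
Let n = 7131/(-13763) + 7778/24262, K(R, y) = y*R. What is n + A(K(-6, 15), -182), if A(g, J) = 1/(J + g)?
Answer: -9138023241/45412835216 ≈ -0.20122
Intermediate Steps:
K(R, y) = R*y
n = -32981854/166958953 (n = 7131*(-1/13763) + 7778*(1/24262) = -7131/13763 + 3889/12131 = -32981854/166958953 ≈ -0.19754)
n + A(K(-6, 15), -182) = -32981854/166958953 + 1/(-182 - 6*15) = -32981854/166958953 + 1/(-182 - 90) = -32981854/166958953 + 1/(-272) = -32981854/166958953 - 1/272 = -9138023241/45412835216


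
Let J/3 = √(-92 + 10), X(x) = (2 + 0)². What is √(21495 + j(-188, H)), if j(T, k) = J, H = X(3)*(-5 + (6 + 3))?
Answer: √(21495 + 3*I*√82) ≈ 146.61 + 0.0927*I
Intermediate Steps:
X(x) = 4 (X(x) = 2² = 4)
H = 16 (H = 4*(-5 + (6 + 3)) = 4*(-5 + 9) = 4*4 = 16)
J = 3*I*√82 (J = 3*√(-92 + 10) = 3*√(-82) = 3*(I*√82) = 3*I*√82 ≈ 27.166*I)
j(T, k) = 3*I*√82
√(21495 + j(-188, H)) = √(21495 + 3*I*√82)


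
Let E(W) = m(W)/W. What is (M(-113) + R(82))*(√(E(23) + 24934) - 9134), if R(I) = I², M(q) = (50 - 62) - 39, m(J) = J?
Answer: -60951182 + 6673*√24935 ≈ -5.9897e+7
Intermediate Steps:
M(q) = -51 (M(q) = -12 - 39 = -51)
E(W) = 1 (E(W) = W/W = 1)
(M(-113) + R(82))*(√(E(23) + 24934) - 9134) = (-51 + 82²)*(√(1 + 24934) - 9134) = (-51 + 6724)*(√24935 - 9134) = 6673*(-9134 + √24935) = -60951182 + 6673*√24935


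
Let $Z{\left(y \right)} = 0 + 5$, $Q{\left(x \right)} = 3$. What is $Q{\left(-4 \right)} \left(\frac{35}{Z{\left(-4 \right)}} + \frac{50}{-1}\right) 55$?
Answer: $-7095$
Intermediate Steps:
$Z{\left(y \right)} = 5$
$Q{\left(-4 \right)} \left(\frac{35}{Z{\left(-4 \right)}} + \frac{50}{-1}\right) 55 = 3 \left(\frac{35}{5} + \frac{50}{-1}\right) 55 = 3 \left(35 \cdot \frac{1}{5} + 50 \left(-1\right)\right) 55 = 3 \left(7 - 50\right) 55 = 3 \left(-43\right) 55 = \left(-129\right) 55 = -7095$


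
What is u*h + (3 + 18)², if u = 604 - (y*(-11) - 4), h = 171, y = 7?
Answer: 117576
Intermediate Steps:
u = 685 (u = 604 - (7*(-11) - 4) = 604 - (-77 - 4) = 604 - 1*(-81) = 604 + 81 = 685)
u*h + (3 + 18)² = 685*171 + (3 + 18)² = 117135 + 21² = 117135 + 441 = 117576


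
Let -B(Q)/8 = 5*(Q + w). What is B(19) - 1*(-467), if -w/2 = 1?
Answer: -213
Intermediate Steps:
w = -2 (w = -2*1 = -2)
B(Q) = 80 - 40*Q (B(Q) = -40*(Q - 2) = -40*(-2 + Q) = -8*(-10 + 5*Q) = 80 - 40*Q)
B(19) - 1*(-467) = (80 - 40*19) - 1*(-467) = (80 - 760) + 467 = -680 + 467 = -213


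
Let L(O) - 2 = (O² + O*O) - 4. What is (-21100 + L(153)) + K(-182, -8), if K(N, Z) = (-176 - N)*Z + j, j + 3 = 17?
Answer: 25682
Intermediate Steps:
j = 14 (j = -3 + 17 = 14)
L(O) = -2 + 2*O² (L(O) = 2 + ((O² + O*O) - 4) = 2 + ((O² + O²) - 4) = 2 + (2*O² - 4) = 2 + (-4 + 2*O²) = -2 + 2*O²)
K(N, Z) = 14 + Z*(-176 - N) (K(N, Z) = (-176 - N)*Z + 14 = Z*(-176 - N) + 14 = 14 + Z*(-176 - N))
(-21100 + L(153)) + K(-182, -8) = (-21100 + (-2 + 2*153²)) + (14 - 176*(-8) - 1*(-182)*(-8)) = (-21100 + (-2 + 2*23409)) + (14 + 1408 - 1456) = (-21100 + (-2 + 46818)) - 34 = (-21100 + 46816) - 34 = 25716 - 34 = 25682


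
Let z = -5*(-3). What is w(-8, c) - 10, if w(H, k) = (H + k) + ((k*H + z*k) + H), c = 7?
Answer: 30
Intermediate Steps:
z = 15
w(H, k) = 2*H + 16*k + H*k (w(H, k) = (H + k) + ((k*H + 15*k) + H) = (H + k) + ((H*k + 15*k) + H) = (H + k) + ((15*k + H*k) + H) = (H + k) + (H + 15*k + H*k) = 2*H + 16*k + H*k)
w(-8, c) - 10 = (2*(-8) + 16*7 - 8*7) - 10 = (-16 + 112 - 56) - 10 = 40 - 10 = 30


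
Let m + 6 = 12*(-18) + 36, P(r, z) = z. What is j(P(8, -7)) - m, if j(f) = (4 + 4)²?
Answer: 250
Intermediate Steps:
j(f) = 64 (j(f) = 8² = 64)
m = -186 (m = -6 + (12*(-18) + 36) = -6 + (-216 + 36) = -6 - 180 = -186)
j(P(8, -7)) - m = 64 - 1*(-186) = 64 + 186 = 250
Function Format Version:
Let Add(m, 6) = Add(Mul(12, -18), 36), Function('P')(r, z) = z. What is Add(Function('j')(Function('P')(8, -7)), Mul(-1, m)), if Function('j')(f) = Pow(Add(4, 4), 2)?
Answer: 250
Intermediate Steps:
Function('j')(f) = 64 (Function('j')(f) = Pow(8, 2) = 64)
m = -186 (m = Add(-6, Add(Mul(12, -18), 36)) = Add(-6, Add(-216, 36)) = Add(-6, -180) = -186)
Add(Function('j')(Function('P')(8, -7)), Mul(-1, m)) = Add(64, Mul(-1, -186)) = Add(64, 186) = 250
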